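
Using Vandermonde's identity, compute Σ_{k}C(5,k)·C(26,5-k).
169,911
= C(5+26,5) = C(31,5) = 169,911.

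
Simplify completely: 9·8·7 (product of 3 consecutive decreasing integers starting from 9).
504

Reasoning: This is P(9,3) = 9!/(6)! = 504.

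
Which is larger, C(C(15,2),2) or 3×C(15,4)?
C(C(15,2),2)

Explanation: C(C(15,2),2)=5,460, 3×C(15,4)=4,095.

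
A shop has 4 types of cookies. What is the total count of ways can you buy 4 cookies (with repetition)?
35

Solution: Stars and bars: C(4+4-1, 4) = C(7, 4) = 35.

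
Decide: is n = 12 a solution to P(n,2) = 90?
No

Solution: P(12,2) = 12·11 = 132, which does not equal 90.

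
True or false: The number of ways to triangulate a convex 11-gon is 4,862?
Triangulations of a convex 11-gon are counted by the Catalan number C_9: C_9 = C(18,9)/(9+1) = 48,620/10 = 4,862.
Final answer: True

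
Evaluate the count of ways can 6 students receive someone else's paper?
265

Explanation: Using D(n) = (n-1)[D(n-1) + D(n-2)]:
D(6) = (6-1) × [D(5) + D(4)]
      = 5 × [44 + 9]
      = 5 × 53
      = 265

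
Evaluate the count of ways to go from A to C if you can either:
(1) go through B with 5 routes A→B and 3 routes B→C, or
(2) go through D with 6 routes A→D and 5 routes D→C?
Route via B: 5×3=15. Route via D: 6×5=30. Total: 45.

Answer: 45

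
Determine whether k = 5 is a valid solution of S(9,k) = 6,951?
S(9,5) = 5·S(8,5) + S(8,4) = 5·1,050 + 1,701 = 6,951, which equals 6,951.

Answer: Yes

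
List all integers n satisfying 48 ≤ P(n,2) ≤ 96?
8, 9, 10
P(7,2)=42; P(8,2)=56; P(9,2)=72; P(10,2)=90; P(11,2)=110. So valid n = 8, 9, 10.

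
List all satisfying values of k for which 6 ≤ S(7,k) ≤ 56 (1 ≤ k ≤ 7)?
S(7,1)=1; S(7,2)=63; S(7,3)=301; S(7,4)=350; S(7,5)=140; S(7,6)=21; S(7,7)=1. So valid k = 6.
Final answer: 6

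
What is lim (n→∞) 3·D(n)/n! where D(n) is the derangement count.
3/e

Reasoning: D(n)/n! → 1/e, so 3·D(n)/n! → 3/e.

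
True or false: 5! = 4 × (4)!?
False

5! = 5 × 4! = 120, but 4 × 4! = 96.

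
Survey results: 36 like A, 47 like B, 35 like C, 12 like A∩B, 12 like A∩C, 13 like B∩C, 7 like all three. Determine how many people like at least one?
|A∪B∪C| = 36+47+35-12-12-13+7 = 88.

Answer: 88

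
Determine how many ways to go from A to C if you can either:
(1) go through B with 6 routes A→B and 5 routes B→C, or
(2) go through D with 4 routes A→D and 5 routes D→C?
50

Working:
Route via B: 6×5=30. Route via D: 4×5=20. Total: 50.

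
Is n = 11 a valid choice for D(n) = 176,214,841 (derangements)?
No

Working:
D(11) = (11-1)·[D(10) + D(9)] = 10·[1,334,961 + 133,496] = 14,684,570, which does not equal 176,214,841.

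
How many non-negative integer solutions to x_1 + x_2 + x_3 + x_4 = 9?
220

C(9+4-1, 4-1) = 220.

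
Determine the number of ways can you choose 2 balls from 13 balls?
C(13,2) = 13! / (2! × (13-2)!)
         = 13! / (2! × 11!)
         = 78
Final answer: 78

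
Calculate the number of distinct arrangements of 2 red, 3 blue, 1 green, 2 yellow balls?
1,680

Working:
Multinomial: 8!/(2! × 3! × 1! × 2!) = 1,680.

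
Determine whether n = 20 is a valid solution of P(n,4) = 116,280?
Yes

Reasoning: P(20,4) = 20·19·18·17 = 116,280, which equals 116,280.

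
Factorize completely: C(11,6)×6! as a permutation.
P(11,6)

Solution: C(11,6)×6! = [11!/(6!(5)!)]×6! = 11!/(5)! = P(11,6) = 332,640.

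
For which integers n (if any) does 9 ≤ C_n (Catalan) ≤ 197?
4, 5, 6

Reasoning: C_3=5; C_4=14; C_5=42; C_6=132; C_7=429. So valid n = 4, 5, 6.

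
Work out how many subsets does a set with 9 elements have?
512

Each element can be included or excluded: 2^9 = 512.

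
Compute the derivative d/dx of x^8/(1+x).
Quotient rule: [8x^{7}(1+x) - x^8]/(1+x)².
Final answer: (8x^7(1+x) - x^8)/(1+x)²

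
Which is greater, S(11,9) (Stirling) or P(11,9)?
P(11,9)

S(11,9) = 9·S(10,9) + S(10,8) = 9·45 + 750 = 1,155; P(11,9) = 19,958,400.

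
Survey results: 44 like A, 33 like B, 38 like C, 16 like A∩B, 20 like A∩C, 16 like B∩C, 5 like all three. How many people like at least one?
68

Explanation: |A∪B∪C| = 44+33+38-16-20-16+5 = 68.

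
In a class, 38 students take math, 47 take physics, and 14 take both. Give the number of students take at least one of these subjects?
71

Working:
|A∪B| = |A|+|B|-|A∩B| = 38+47-14 = 71.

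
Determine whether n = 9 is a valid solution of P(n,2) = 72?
P(9,2) = 9·8 = 72, which equals 72.
Final answer: Yes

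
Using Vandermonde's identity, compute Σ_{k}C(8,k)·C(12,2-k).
190

Solution: = C(8+12,2) = C(20,2) = 190.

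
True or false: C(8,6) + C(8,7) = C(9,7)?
True

Pascal's identity C(n,k) + C(n,k+1) = C(n+1,k+1): 28 + 8 = 36 = C(9,7).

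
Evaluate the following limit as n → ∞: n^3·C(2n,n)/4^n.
C(2n,n) ~ 4^n/√(πn), so n^3·C(2n,n)/4^n ~ n^(3 − 1/2)/√π → ∞.

Answer: ∞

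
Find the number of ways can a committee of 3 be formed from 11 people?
165

Working:
C(11,3) = 11! / (3! × (11-3)!)
         = 11! / (3! × 8!)
         = 165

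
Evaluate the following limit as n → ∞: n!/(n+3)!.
0

Explanation: n!/(n+3)! = 1/[(n+1)(n+2)(n+3)] → 0 as n → ∞.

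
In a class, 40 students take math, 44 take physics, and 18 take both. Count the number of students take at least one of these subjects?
|A∪B| = |A|+|B|-|A∩B| = 40+44-18 = 66.
Final answer: 66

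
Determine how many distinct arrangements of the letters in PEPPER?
Word has 6 letters (P=3, E=2, R=1). Arrangements: 6!/Π(k!) = 60.

Answer: 60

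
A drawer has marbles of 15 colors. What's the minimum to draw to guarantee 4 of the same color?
46

Solution: Worst case: 3 of each = 45. One more: 46.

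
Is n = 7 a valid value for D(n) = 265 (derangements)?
D(7) = (7-1)·[D(6) + D(5)] = 6·[265 + 44] = 1,854, which does not equal 265.

Answer: No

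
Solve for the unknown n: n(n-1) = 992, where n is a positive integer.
n² − n − 992 = 0, so n = (1 ± √(1 + 4·992))/2 = (1 ± √3,969)/2 = (1 ± 63)/2, i.e. n = 32 or n = -31. Taking the positive root, n = 32 (check: 32×31 = 992).

Answer: 32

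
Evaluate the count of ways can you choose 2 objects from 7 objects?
21

Working:
C(7,2) = 7! / (2! × (7-2)!)
         = 7! / (2! × 5!)
         = 21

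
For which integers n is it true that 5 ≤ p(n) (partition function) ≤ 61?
4, 5, 6, 7, 8, 9, 10, 11

Reasoning: Tabulating p(n) via p(n) = p(n−1) + p(n−2) − p(n−5) − p(n−7) + …: p(3)=3; p(4)=5; p(5)=7; p(6)=11; p(7)=15; p(8)=22; p(9)=30; p(10)=42; p(11)=56; p(12)=77. So valid n = 4, 5, 6, 7, 8, 9, 10, 11.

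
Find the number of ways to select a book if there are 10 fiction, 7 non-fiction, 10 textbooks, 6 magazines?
33

Explanation: By the addition principle: 10 + 7 + 10 + 6 = 33.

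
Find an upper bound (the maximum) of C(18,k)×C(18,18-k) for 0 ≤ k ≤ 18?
C(18,k)·C(18,18-k) = C(18,k)², maximised at the centre k = 9: C(18,9)² = 2,363,904,400.

Answer: 2,363,904,400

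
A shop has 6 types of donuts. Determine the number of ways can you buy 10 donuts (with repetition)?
Stars and bars: C(10+6-1, 10) = C(15, 10) = 3,003.

Answer: 3,003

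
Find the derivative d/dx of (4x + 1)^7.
28(4x + 1)^6

Explanation: Chain rule: 7(4x+1)^{6} × 4 = 28(4x+1)^{6}.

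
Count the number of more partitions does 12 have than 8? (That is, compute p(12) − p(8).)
Pentagonal recurrence p(n) = p(n−1) + p(n−2) − p(n−5) − p(n−7) + …: p(12) = p(11) + p(10) − p(7) − p(5) + p(0) = 56 + 42 − 15 − 7 + 1 = 77.
p(8) = p(7) + p(6) − p(3) − p(1) = 15 + 11 − 3 − 1 = 22.
Difference = 77 − 22 = 55.

Answer: 55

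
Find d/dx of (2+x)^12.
12(2+x)^11

Working:
Using the power rule: d/dx (2+x)^12 = 12(2+x)^{11}.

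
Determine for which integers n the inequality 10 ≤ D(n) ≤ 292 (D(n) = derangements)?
5, 6

Solution: Using D(n) = (n−1)[D(n−1) + D(n−2)] with D(1)=0, D(2)=1: D(4)=9; D(5)=44; D(6)=265; D(7)=1,854. So valid n = 5, 6.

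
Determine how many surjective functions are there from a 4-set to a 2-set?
14

Working:
Onto functions = 2! × S(4,2)
First compute S(4,2) via recurrence:
Using the Stirling recurrence: S(n,k) = k·S(n-1,k) + S(n-1,k-1)
S(4,2) = 2·S(3,2) + S(3,1)
         = 2·3 + 1
         = 6 + 1
         = 7
Then: 2 × 7 = 14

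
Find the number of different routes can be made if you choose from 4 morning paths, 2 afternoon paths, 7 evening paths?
56
By the multiplication principle: 4 × 2 × 7 = 56.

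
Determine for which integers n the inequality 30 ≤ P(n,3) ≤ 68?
5
P(4,3)=24; P(5,3)=60; P(6,3)=120. So valid n = 5.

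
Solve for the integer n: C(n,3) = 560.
16
C(n,3) = n(n−1)(n−2)/3! is increasing in n, and n(n−1)(n−2) = 3!·560 = 3,360 ≈ (n−1)^3 gives n ≈ 16.0. Check: C(14,3) = 364, C(15,3) = 455, C(16,3) = 560 ✓. So n = 16.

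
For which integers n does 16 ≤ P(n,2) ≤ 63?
P(4,2)=12; P(5,2)=20; P(6,2)=30; P(7,2)=42; P(8,2)=56; P(9,2)=72. So valid n = 5, 6, 7, 8.
Final answer: 5, 6, 7, 8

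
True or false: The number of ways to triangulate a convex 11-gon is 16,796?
False

Explanation: Triangulations of a convex 11-gon are counted by the Catalan number C_9: C_9 = C(18,9)/(9+1) = 48,620/10 = 4,862.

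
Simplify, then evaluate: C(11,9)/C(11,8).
1/3

Solution: C(n,k+1)/C(n,k) = (n−k)/(k+1). Here (11−8)/(8+1) = 3/9 = 1/3.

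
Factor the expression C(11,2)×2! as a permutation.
C(11,2)×2! = [11!/(2!(9)!)]×2! = 11!/(9)! = P(11,2) = 110.
Final answer: P(11,2)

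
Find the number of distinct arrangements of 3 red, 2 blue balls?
10

Explanation: Multinomial: 5!/(3! × 2!) = 10.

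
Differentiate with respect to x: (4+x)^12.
12(4+x)^11

Explanation: Using the power rule: d/dx (4+x)^12 = 12(4+x)^{11}.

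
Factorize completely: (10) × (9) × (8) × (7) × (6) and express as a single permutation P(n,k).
Product of 5 consecutive descending integers starting at 10: P(10,5) = 10!/5! = 30,240.
Final answer: P(10,5) = 10!/(5)!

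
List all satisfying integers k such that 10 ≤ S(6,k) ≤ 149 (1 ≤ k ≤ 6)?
2, 3, 4, 5
S(6,1)=1; S(6,2)=31; S(6,3)=90; S(6,4)=65; S(6,5)=15; S(6,6)=1. So valid k = 2, 3, 4, 5.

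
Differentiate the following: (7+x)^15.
15(7+x)^14

Reasoning: Using the power rule: d/dx (7+x)^15 = 15(7+x)^{14}.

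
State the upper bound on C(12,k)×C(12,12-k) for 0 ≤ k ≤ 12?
C(12,k)·C(12,12-k) = C(12,k)², maximised at the centre k = 6: C(12,6)² = 853,776.

Answer: 853,776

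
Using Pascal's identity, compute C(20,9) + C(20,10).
352,716
C(20,9) + C(20,10) = C(21,10) = 352,716.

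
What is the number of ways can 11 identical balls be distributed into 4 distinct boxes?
C(11+4-1, 4-1) = C(14, 3) = 364.
Final answer: 364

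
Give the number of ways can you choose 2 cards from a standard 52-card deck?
1,326

Working:
C(52,2) = 1,326.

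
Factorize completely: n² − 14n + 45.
(n − 5)(n − 9)

Working:
Seek roots whose sum is 14 and product is 45: (5, 9). So n² − 14n + 45 = (n − 5)(n − 9).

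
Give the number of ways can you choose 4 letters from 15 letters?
1,365

Reasoning: C(15,4) = 15! / (4! × (15-4)!)
         = 15! / (4! × 11!)
         = 1,365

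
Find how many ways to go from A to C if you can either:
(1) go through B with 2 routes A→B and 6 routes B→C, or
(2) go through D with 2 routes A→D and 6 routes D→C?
24

Explanation: Route via B: 2×6=12. Route via D: 2×6=12. Total: 24.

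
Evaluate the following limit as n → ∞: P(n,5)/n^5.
P(n,5) = n(n-1)···(n-4) ≈ n^5 for large n. Limit = 1.
Final answer: 1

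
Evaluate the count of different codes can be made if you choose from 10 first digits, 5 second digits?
50

Reasoning: By the multiplication principle: 10 × 5 = 50.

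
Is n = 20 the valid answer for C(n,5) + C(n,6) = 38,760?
No

C(20,5) + C(20,6) = 15,504 + 38,760 = 54,264, which does not equal 38,760.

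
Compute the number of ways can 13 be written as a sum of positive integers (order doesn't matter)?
101

Reasoning: Pentagonal recurrence p(n) = p(n−1) + p(n−2) − p(n−5) − p(n−7) + …: p(13) = p(12) + p(11) − p(8) − p(6) + p(1) = 77 + 56 − 22 − 11 + 1 = 101.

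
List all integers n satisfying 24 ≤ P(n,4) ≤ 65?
4

Working:
P(3,4)=0; P(4,4)=24; P(5,4)=120. So valid n = 4.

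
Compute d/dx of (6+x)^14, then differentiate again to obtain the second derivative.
182(6+x)^12
First derivative: 14(6+x)^{13}. Second derivative: 14·13·(6+x)^{12} = 182(6+x)^{12}.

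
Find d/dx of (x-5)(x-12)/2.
d/dx[(x-5)(x-12)] = (x-12) + (x-5) = 2x - 17. Dividing by 2 gives (2x - 17)/2.

Answer: (2x - 17)/2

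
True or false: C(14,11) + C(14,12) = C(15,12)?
True

Working:
Pascal's identity C(n,k) + C(n,k+1) = C(n+1,k+1): 364 + 91 = 455 = C(15,12).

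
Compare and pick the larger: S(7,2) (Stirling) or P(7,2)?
S(7,2) = 2·S(6,2) + S(6,1) = 2·31 + 1 = 63; P(7,2) = 42.
Final answer: S(7,2)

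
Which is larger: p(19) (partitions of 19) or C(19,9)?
C(19,9)

Explanation: Pentagonal recurrence p(n) = p(n−1) + p(n−2) − p(n−5) − p(n−7) + …: p(19) = p(18) + p(17) − p(14) − p(12) + p(7) + p(4) = 385 + 297 − 135 − 77 + 15 + 5 = 490; C(19,9) = 92,378.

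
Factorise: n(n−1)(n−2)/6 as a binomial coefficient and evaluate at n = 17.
n(n−1)(n−2)/6 = n!/(3!(n−3)!) = C(n,3). At n = 17: C(17,3) = 680.

Answer: C(n,3); C(17,3) = 680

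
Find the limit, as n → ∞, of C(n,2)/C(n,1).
∞

Reasoning: C(n,2)/C(n,1) = (n-1)/2 → ∞ as n → ∞.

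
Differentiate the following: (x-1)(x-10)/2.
(2x - 11)/2

Reasoning: d/dx[(x-1)(x-10)] = (x-10) + (x-1) = 2x - 11. Dividing by 2 gives (2x - 11)/2.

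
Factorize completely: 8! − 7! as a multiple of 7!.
7 × 7! = 35,280

Working:
8! − 7! = 8·7! − 7! = (8 − 1)·7! = 7 × 7! = 35,280.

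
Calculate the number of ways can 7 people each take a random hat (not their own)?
Using D(n) = (n-1)[D(n-1) + D(n-2)]:
D(7) = (7-1) × [D(6) + D(5)]
      = 6 × [265 + 44]
      = 6 × 309
      = 1,854

Answer: 1,854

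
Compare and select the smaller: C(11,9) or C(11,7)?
C(11,9)

Explanation: C(11,9)=55, C(11,7)=330.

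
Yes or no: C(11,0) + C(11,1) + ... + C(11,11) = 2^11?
Yes

Reasoning: Binomial theorem with x = y = 1: Σ C(11,i) = (1+1)^11 = 2^11 = 2,048. The statement holds.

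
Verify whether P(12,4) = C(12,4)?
P(12,4) = 11,880 but C(12,4) = 495; they differ by a factor of 4! = 24, so the statement does not hold.
Final answer: False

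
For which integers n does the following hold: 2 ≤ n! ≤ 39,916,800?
2, 3, 4, 5, 6, 7, 8, 9, 10, 11

Reasoning: n! is strictly increasing; 2! = 2 and 11! = 39,916,800, so valid n = 2, 3, 4, 5, 6, 7, 8, 9, 10, 11.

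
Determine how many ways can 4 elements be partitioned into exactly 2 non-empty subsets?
7

Working:
This equals S(4,2), the Stirling number of the 2nd kind.
Using the Stirling recurrence: S(n,k) = k·S(n-1,k) + S(n-1,k-1)
S(4,2) = 2·S(3,2) + S(3,1)
         = 2·3 + 1
         = 6 + 1
         = 7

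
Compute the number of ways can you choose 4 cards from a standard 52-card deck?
270,725

Explanation: C(52,4) = 270,725.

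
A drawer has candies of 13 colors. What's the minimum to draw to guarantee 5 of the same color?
53

Solution: Worst case: 4 of each = 52. One more: 53.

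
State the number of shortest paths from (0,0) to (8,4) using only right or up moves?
495

Choose 8 rights from 12 moves: C(12,8) = 495.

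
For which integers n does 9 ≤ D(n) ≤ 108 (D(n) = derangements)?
4, 5

Explanation: Using D(n) = (n−1)[D(n−1) + D(n−2)] with D(1)=0, D(2)=1: D(3)=2; D(4)=9; D(5)=44; D(6)=265. So valid n = 4, 5.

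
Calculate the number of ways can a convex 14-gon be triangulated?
208,012

Solution: Using the Catalan number formula: C_n = C(2n, n) / (n+1)
C_12 = C(24, 12) / (12+1)
     = 2704156 / 13
     = 208,012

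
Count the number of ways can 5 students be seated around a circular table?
24

Working:
Circular arrangements: (5-1)! = 24.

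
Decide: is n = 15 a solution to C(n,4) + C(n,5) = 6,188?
No
C(15,4) + C(15,5) = 1,365 + 3,003 = 4,368, which does not equal 6,188.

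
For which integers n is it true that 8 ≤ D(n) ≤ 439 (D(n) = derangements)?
4, 5, 6

Using D(n) = (n−1)[D(n−1) + D(n−2)] with D(1)=0, D(2)=1: D(3)=2; D(4)=9; D(5)=44; D(6)=265; D(7)=1,854. So valid n = 4, 5, 6.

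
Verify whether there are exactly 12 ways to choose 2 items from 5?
False

Working:
C(5,2) = 10 ≠ 12.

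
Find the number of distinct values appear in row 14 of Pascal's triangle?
8

Working:
Row 14 has entries C(14,0)..C(14,14); by symmetry C(14,k)=C(14,14-k), giving 8 distinct values.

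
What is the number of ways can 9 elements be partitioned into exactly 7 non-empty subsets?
462

Working:
This equals S(9,7), the Stirling number of the 2nd kind.
Using the Stirling recurrence: S(n,k) = k·S(n-1,k) + S(n-1,k-1)
S(9,7) = 7·S(8,7) + S(8,6)
         = 7·28 + 266
         = 196 + 266
         = 462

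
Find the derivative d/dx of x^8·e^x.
Product rule: d/dx[x^8]·e^x + x^8·d/dx[e^x] = 8x^{7}e^x + x^8e^x.
Final answer: (8x^7 + x^8)e^x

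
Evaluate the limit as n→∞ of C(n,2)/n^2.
1/2
C(n,2) ≈ n^2/2! for large n. Limit = 1/2! = 1/2.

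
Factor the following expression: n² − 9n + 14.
(n − 2)(n − 7)

Seek roots whose sum is 9 and product is 14: (2, 7). So n² − 9n + 14 = (n − 2)(n − 7).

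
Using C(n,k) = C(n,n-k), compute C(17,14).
680

Explanation: C(17,14) = C(17,3) = 680.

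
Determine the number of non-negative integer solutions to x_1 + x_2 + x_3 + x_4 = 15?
816
C(15+4-1, 4-1) = 816.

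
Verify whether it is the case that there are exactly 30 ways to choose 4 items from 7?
False

Working:
C(7,4) = 35 ≠ 30.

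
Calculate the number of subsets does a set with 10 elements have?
1,024

Each element can be included or excluded: 2^10 = 1,024.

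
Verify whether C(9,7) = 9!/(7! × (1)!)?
False

The correct denominator is 7!×2!, giving C(9,7) = 36; the stated RHS is 9!/(7!×1!) = 72 ≠ 36, so the statement does not hold.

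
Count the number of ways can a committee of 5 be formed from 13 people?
1,287

Explanation: C(13,5) = 13! / (5! × (13-5)!)
         = 13! / (5! × 8!)
         = 1,287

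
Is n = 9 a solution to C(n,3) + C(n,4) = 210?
Yes

C(9,3) + C(9,4) = 84 + 126 = 210, which equals 210.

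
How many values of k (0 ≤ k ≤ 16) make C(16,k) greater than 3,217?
7

Row 16 is unimodal and symmetric about k=16/2. C(16,4)=1,820 ≤ 3,217; C(16,5)=4,368 > 3,217; by symmetry C(16,k) > 3,217 for k = 5..11. That's 11 - 5 + 1 = 7 values.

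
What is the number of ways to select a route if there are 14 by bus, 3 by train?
17

Solution: By the addition principle: 14 + 3 = 17.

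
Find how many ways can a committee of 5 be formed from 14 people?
2,002

Working:
C(14,5) = 14! / (5! × (14-5)!)
         = 14! / (5! × 9!)
         = 2,002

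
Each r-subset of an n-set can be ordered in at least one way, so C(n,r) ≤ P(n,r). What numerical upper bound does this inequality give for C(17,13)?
14,820,309,504,000

Working:
P(17,13) = 17·16·15·14·13·12·11·10·9·8·7·6·5 = 14,820,309,504,000, so C(17,13) ≤ 14,820,309,504,000. (The bound is loose by a factor of 13! = 6,227,020,800: C(17,13) = 14,820,309,504,000/6,227,020,800 = 2,380.)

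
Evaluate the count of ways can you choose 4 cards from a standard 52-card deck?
270,725

Explanation: C(52,4) = 270,725.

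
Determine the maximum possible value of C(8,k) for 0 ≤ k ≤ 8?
70

Reasoning: Maximum at k = 4: C(8,4) = 70.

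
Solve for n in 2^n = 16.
2^4 = 16, so n = 4.
Final answer: 4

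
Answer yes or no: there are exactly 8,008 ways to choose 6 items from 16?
C(16,6) = 8,008.

Answer: Yes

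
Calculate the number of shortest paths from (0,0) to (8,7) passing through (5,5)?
2,520

Solution: To (5,5): C(10,5)=252. From there: C(5,3)=10. Total: 2,520.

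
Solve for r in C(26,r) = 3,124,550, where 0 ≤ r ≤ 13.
9

Working:
C(26,r) is increasing for 0 ≤ r ≤ 13. Stepping up (C(26,r+1) = C(26,r)·(26−r)/(r+1)): C(26,1) = 26, C(26,2) = 325, C(26,3) = 2,600, C(26,4) = 14,950, C(26,5) = 65,780, C(26,6) = 230,230, C(26,7) = 657,800, C(26,8) = 1,562,275, C(26,9) = 3,124,550 ✓. So r = 9.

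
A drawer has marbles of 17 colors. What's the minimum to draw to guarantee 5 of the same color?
69

Reasoning: Worst case: 4 of each = 68. One more: 69.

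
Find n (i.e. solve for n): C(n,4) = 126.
9
C(n,4) = n(n−1)(n−2)(n−3)/4! is increasing in n, and n(n−1)(n−2)(n−3) = 4!·126 = 3,024 ≈ (n−1.5)^4 gives n ≈ 8.9. Check: C(7,4) = 35, C(8,4) = 70, C(9,4) = 126 ✓. So n = 9.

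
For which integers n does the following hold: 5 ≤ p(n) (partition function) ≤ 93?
4, 5, 6, 7, 8, 9, 10, 11, 12

Reasoning: Tabulating p(n) via p(n) = p(n−1) + p(n−2) − p(n−5) − p(n−7) + …: p(3)=3; p(4)=5; p(5)=7; p(6)=11; p(7)=15; p(8)=22; p(9)=30; p(10)=42; p(11)=56; p(12)=77; p(13)=101. So valid n = 4, 5, 6, 7, 8, 9, 10, 11, 12.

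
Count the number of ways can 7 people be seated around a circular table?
720

Circular arrangements: (7-1)! = 720.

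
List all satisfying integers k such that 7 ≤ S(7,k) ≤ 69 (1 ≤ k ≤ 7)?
2, 6
S(7,1)=1; S(7,2)=63; S(7,3)=301; S(7,4)=350; S(7,5)=140; S(7,6)=21; S(7,7)=1. So valid k = 2, 6.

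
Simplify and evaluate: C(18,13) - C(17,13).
C(18,13) - C(17,13) = C(17,12) = 6,188.

Answer: 6,188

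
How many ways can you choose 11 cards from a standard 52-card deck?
60,403,728,840

Reasoning: C(52,11) = 60,403,728,840.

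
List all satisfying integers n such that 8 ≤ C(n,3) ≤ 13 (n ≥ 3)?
C(4,3)=4; C(5,3)=10; C(6,3)=20. So valid n = 5.
Final answer: 5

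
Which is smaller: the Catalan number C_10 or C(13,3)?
C_10 = C(20,10)/(10+1) = 184,756/11 = 16,796; C(13,3) = 286.
Final answer: C(13,3)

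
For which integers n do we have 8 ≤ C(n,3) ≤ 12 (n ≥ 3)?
5

C(4,3)=4; C(5,3)=10; C(6,3)=20. So valid n = 5.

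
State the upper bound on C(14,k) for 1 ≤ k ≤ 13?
3,432

Working:
C(14,k) is maximised at the centre of the row: C(14,7) = 3,432.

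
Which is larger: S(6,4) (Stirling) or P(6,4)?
P(6,4)

S(6,4) = 4·S(5,4) + S(5,3) = 4·10 + 25 = 65; P(6,4) = 360.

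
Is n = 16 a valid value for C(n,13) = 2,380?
C(16,13) = 16·15·14·13·12·11·10·9·8·7·6·5·4/13! = 3,487,131,648,000/6,227,020,800 = 560, which does not equal 2,380.
Final answer: No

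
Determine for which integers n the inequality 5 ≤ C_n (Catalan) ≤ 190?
3, 4, 5, 6

C_2=2; C_3=5; C_4=14; C_5=42; C_6=132; C_7=429. So valid n = 3, 4, 5, 6.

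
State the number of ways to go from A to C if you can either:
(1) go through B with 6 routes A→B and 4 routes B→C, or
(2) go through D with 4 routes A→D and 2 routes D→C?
32

Route via B: 6×4=24. Route via D: 4×2=8. Total: 32.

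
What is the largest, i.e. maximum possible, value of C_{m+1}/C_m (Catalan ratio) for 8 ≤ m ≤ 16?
11/3
C_{m+1}/C_m = 2(2m+1)/(m+2), which increases with m. Maximum at m = 16: 2·33/18 = 11/3.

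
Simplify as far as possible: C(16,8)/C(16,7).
9/8

Explanation: C(n,k+1)/C(n,k) = (n−k)/(k+1). Here (16−7)/(7+1) = 9/8 = 9/8.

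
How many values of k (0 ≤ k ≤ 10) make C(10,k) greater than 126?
3

Working:
Row 10 is unimodal and symmetric about k=10/2. C(10,3)=120 ≤ 126; C(10,4)=210 > 126; by symmetry C(10,k) > 126 for k = 4..6. That's 6 - 4 + 1 = 3 values.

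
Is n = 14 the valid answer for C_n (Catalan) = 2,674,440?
Yes

C_14 = C(28,14)/(14+1) = 40,116,600/15 = 2,674,440, which equals 2,674,440.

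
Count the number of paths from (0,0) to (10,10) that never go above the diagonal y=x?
16,796

Counted by the Catalan number C_10: C_10 = C(20,10)/(10+1) = 184,756/11 = 16,796.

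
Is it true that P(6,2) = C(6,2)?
False
P(6,2) = 30 but C(6,2) = 15; they differ by a factor of 2! = 2, so the statement does not hold.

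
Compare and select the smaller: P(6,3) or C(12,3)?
P(6,3)=120, C(12,3)=220.

Answer: P(6,3)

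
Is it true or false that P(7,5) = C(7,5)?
False

Solution: P(7,5) = 2,520 but C(7,5) = 21; they differ by a factor of 5! = 120, so the statement does not hold.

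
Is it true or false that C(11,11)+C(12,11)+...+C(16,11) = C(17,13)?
False

Working:
Hockey stick identity gives Σ = C(17,12) = 6,188; RHS C(17,13) = 2,380.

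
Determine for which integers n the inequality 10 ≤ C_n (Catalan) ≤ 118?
4, 5

Explanation: C_3=5; C_4=14; C_5=42; C_6=132. So valid n = 4, 5.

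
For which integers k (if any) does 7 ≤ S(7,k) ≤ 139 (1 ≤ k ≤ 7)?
2, 6

S(7,1)=1; S(7,2)=63; S(7,3)=301; S(7,4)=350; S(7,5)=140; S(7,6)=21; S(7,7)=1. So valid k = 2, 6.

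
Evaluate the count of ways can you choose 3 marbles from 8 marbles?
56

C(8,3) = 8! / (3! × (8-3)!)
         = 8! / (3! × 5!)
         = 56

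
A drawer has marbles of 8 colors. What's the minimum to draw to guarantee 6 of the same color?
41

Explanation: Worst case: 5 of each = 40. One more: 41.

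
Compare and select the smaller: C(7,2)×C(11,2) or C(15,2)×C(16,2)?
C(7,2)×C(11,2)

Reasoning: C(7,2)×C(11,2)=1,155, C(15,2)×C(16,2)=12,600.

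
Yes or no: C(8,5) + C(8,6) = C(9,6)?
Yes

Explanation: Pascal's identity: LHS = 56 + 28 = 84; RHS = C(9,6) = 84. Both sides agree, so the statement holds.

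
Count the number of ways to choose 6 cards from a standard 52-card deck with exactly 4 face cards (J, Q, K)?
386,100

12 face cards and 40 non-face cards: C(12,4) × C(40,2) = 495 × 780 = 386,100.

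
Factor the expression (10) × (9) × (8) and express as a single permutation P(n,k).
P(10,3) = 10!/(7)!

Working:
Product of 3 consecutive descending integers starting at 10: P(10,3) = 10!/7! = 720.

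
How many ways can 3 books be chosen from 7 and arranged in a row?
P(7,3) = 7!/(7-3)! = 210.

Answer: 210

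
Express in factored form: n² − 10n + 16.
(n − 2)(n − 8)

Solution: Seek roots whose sum is 10 and product is 16: (2, 8). So n² − 10n + 16 = (n − 2)(n − 8).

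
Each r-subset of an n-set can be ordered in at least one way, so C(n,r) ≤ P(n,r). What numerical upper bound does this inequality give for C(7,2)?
42

Solution: P(7,2) = 7·6 = 42, so C(7,2) ≤ 42. (The bound is loose by a factor of 2! = 2: C(7,2) = 42/2 = 21.)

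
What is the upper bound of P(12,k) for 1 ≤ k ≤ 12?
479,001,600

P(12,k) increases in k, so maximum at k = 12: 12! = 479,001,600.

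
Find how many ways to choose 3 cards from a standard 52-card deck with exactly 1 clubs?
9,633
13 clubs and 39 non-clubs: C(13,1) × C(39,2) = 13 × 741 = 9,633.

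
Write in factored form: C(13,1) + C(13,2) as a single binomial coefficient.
By Pascal's identity: C(13,1) + C(13,2) = C(14,2) = 91.

Answer: C(14,2)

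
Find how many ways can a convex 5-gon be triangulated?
5

Reasoning: Using the Catalan number formula: C_n = C(2n, n) / (n+1)
C_3 = C(6, 3) / (3+1)
     = 20 / 4
     = 5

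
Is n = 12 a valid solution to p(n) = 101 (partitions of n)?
No
Pentagonal recurrence p(n) = p(n−1) + p(n−2) − p(n−5) − p(n−7) + …: p(12) = p(11) + p(10) − p(7) − p(5) + p(0) = 56 + 42 − 15 − 7 + 1 = 77, which does not equal 101.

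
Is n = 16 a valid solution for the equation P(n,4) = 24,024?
No

Solution: P(16,4) = 16·15·14·13 = 43,680, which does not equal 24,024.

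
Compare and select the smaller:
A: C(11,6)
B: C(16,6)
A

A=C(11,6)=462, B=C(16,6)=8,008.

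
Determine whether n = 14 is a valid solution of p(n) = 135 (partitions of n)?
Yes

Explanation: Pentagonal recurrence p(n) = p(n−1) + p(n−2) − p(n−5) − p(n−7) + …: p(14) = p(13) + p(12) − p(9) − p(7) + p(2) = 101 + 77 − 30 − 15 + 2 = 135, which equals 135.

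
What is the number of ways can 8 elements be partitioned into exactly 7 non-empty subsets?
This equals S(8,7), the Stirling number of the 2nd kind.
Using the Stirling recurrence: S(n,k) = k·S(n-1,k) + S(n-1,k-1)
S(8,7) = 7·S(7,7) + S(7,6)
         = 7·1 + 21
         = 7 + 21
         = 28
Final answer: 28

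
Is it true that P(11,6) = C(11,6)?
False
P(11,6) = 332,640 but C(11,6) = 462; they differ by a factor of 6! = 720, so the statement does not hold.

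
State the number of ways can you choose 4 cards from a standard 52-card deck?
C(52,4) = 270,725.
Final answer: 270,725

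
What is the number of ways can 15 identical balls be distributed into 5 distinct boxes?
3,876

Working:
C(15+5-1, 5-1) = C(19, 4) = 3,876.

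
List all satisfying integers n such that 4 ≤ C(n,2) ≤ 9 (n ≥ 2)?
4
C(3,2)=3; C(4,2)=6; C(5,2)=10. So valid n = 4.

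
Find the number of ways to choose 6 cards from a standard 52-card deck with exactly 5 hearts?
50,193

Reasoning: 13 hearts and 39 non-hearts: C(13,5) × C(39,1) = 1287 × 39 = 50,193.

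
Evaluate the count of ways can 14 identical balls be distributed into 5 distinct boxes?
3,060

Solution: C(14+5-1, 5-1) = C(18, 4) = 3,060.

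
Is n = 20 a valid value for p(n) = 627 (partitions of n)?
Yes

Solution: Pentagonal recurrence p(n) = p(n−1) + p(n−2) − p(n−5) − p(n−7) + …: p(20) = p(19) + p(18) − p(15) − p(13) + p(8) + p(5) = 490 + 385 − 176 − 101 + 22 + 7 = 627, which equals 627.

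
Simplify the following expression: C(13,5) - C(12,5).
495

Working:
C(13,5) - C(12,5) = C(12,4) = 495.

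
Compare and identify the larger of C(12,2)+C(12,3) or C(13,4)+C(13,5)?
C(13,4)+C(13,5)

First=286, Second=2,002.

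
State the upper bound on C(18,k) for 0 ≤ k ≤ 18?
48,620

Explanation: Maximum at k = 9: C(18,9) = 48,620.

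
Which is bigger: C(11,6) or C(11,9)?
C(11,6)=462, C(11,9)=55.

Answer: C(11,6)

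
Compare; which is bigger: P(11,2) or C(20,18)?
C(20,18)
P(11,2)=110, C(20,18)=190.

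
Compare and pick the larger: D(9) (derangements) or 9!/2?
9!/2
D(9) = (9-1)·[D(8) + D(7)] = 8·[14,833 + 1,854] = 133,496; 9!/2 = 362,880/2 = 181,440.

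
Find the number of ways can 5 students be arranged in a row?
120

Explanation: Arrangements of 5 distinct objects: 5! = 120.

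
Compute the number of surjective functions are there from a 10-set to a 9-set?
16,329,600

Onto functions = 9! × S(10,9)
First compute S(10,9) via recurrence:
Using the Stirling recurrence: S(n,k) = k·S(n-1,k) + S(n-1,k-1)
S(10,9) = 9·S(9,9) + S(9,8)
         = 9·1 + 36
         = 9 + 36
         = 45
Then: 362880 × 45 = 16,329,600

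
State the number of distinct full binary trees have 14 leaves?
742,900

Solution: Using the Catalan number formula: C_n = C(2n, n) / (n+1)
C_13 = C(26, 13) / (13+1)
     = 10400600 / 14
     = 742,900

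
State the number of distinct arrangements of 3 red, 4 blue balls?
35

Reasoning: Multinomial: 7!/(3! × 4!) = 35.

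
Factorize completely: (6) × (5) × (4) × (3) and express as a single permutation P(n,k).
P(6,4) = 6!/(2)!

Explanation: Product of 4 consecutive descending integers starting at 6: P(6,4) = 6!/2! = 360.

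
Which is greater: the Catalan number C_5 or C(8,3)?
C_5 = C(10,5)/(5+1) = 252/6 = 42; C(8,3) = 56.

Answer: C(8,3)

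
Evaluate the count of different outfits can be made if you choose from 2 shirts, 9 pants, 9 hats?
By the multiplication principle: 2 × 9 × 9 = 162.
Final answer: 162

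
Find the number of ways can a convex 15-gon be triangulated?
742,900

Using the Catalan number formula: C_n = C(2n, n) / (n+1)
C_13 = C(26, 13) / (13+1)
     = 10400600 / 14
     = 742,900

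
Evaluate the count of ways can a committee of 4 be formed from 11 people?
330

Reasoning: C(11,4) = 11! / (4! × (11-4)!)
         = 11! / (4! × 7!)
         = 330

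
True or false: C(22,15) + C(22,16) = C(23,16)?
True

Explanation: Pascal's identity C(n,k) + C(n,k+1) = C(n+1,k+1): 170,544 + 74,613 = 245,157 = C(23,16).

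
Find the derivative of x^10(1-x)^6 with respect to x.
Product rule: 10x^{9}(1-x)^{6} + x^10·(-6)(1-x)^{5}.
Final answer: 10x^9(1-x)^6 - 6x^10(1-x)^5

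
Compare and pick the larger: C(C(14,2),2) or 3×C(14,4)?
C(C(14,2),2)
C(C(14,2),2)=4,095, 3×C(14,4)=3,003.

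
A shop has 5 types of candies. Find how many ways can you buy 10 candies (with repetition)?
1,001

Solution: Stars and bars: C(10+5-1, 10) = C(14, 10) = 1,001.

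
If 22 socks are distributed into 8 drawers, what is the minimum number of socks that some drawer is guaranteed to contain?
3
Pigeonhole: ⌈22/8⌉ = 3.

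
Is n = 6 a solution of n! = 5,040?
No

Reasoning: 6! = 6·5! = 6·120 = 720, which does not equal 5,040.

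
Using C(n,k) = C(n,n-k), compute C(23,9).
C(23,9) = C(23,14) = 817,190.
Final answer: 817,190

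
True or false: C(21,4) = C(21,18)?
C(21,4) = 5,985 but C(21,18) = 1,330; symmetry gives C(21,4) = C(21,17), not C(21,18).
Final answer: False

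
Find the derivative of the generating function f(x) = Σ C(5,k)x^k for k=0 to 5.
Σ k·C(5,k)x^(k-1) for k=1 to 5

Solution: Term-by-term differentiation gives Σ k·C(5,k)x^{k-1} for k=1 to 5.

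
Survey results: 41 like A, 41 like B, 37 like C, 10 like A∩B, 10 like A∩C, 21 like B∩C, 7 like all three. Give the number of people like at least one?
|A∪B∪C| = 41+41+37-10-10-21+7 = 85.

Answer: 85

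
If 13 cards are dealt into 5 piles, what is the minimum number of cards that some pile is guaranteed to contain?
3
Pigeonhole: ⌈13/5⌉ = 3.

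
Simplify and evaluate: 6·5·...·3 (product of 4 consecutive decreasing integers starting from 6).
360

Solution: This is P(6,4) = 6!/(2)! = 360.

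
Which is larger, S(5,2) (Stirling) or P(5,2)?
P(5,2)

Explanation: S(5,2) = 2·S(4,2) + S(4,1) = 2·7 + 1 = 15; P(5,2) = 20.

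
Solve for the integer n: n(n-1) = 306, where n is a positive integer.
n² − n − 306 = 0, so n = (1 ± √(1 + 4·306))/2 = (1 ± √1,225)/2 = (1 ± 35)/2, i.e. n = 18 or n = -17. Taking the positive root, n = 18 (check: 18×17 = 306).
Final answer: 18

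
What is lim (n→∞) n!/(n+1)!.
0

Working:
n!/(n+1)! = 1/[(n+1)] → 0 as n → ∞.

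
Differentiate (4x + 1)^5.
20(4x + 1)^4

Reasoning: Chain rule: 5(4x+1)^{4} × 4 = 20(4x+1)^{4}.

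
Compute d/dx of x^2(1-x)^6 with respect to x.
2x^1(1-x)^6 - 6x^2(1-x)^5
Product rule: 2x^{1}(1-x)^{6} + x^2·(-6)(1-x)^{5}.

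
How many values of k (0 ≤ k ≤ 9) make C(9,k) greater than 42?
4

Solution: Row 9 is unimodal and symmetric about k=9/2. C(9,2)=36 ≤ 42; C(9,3)=84 > 42; by symmetry C(9,k) > 42 for k = 3..6. That's 6 - 3 + 1 = 4 values.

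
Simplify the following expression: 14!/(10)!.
24,024

Solution: This equals 14×13×...×11 = 24,024.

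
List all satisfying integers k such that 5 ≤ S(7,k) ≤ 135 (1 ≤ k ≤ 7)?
S(7,1)=1; S(7,2)=63; S(7,3)=301; S(7,4)=350; S(7,5)=140; S(7,6)=21; S(7,7)=1. So valid k = 2, 6.

Answer: 2, 6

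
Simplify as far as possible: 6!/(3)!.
120

Working:
This equals 6×5×4 = 120.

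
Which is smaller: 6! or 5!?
5!
6!=720, 5!=120. 6! > 5!.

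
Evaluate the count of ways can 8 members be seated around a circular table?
Circular arrangements: (8-1)! = 5,040.
Final answer: 5,040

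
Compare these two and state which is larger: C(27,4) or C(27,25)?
C(27,4)

Explanation: C(27,4)=17,550, C(27,25)=351.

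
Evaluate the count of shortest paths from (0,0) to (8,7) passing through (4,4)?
2,450

Working:
To (4,4): C(8,4)=70. From there: C(7,4)=35. Total: 2,450.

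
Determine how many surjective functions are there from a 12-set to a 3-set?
519,156

Solution: Onto functions = 3! × S(12,3)
First compute S(12,3) via recurrence:
Using the Stirling recurrence: S(n,k) = k·S(n-1,k) + S(n-1,k-1)
S(12,3) = 3·S(11,3) + S(11,2)
         = 3·28501 + 1023
         = 85503 + 1023
         = 86,526
Then: 6 × 86526 = 519,156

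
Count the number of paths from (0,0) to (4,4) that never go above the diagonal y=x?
Counted by the Catalan number C_4: C_4 = C(8,4)/(4+1) = 70/5 = 14.

Answer: 14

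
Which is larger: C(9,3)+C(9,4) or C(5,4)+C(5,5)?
C(9,3)+C(9,4)

Working:
First=210, Second=6.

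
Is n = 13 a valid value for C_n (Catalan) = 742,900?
Yes

Explanation: C_13 = C(26,13)/(13+1) = 10,400,600/14 = 742,900, which equals 742,900.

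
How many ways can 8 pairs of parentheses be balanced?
1,430

Working:
Using the Catalan number formula: C_n = C(2n, n) / (n+1)
C_8 = C(16, 8) / (8+1)
     = 12870 / 9
     = 1,430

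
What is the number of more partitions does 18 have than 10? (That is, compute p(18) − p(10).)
343
Pentagonal recurrence p(n) = p(n−1) + p(n−2) − p(n−5) − p(n−7) + …: p(18) = p(17) + p(16) − p(13) − p(11) + p(6) + p(3) = 297 + 231 − 101 − 56 + 11 + 3 = 385.
p(10) = p(9) + p(8) − p(5) − p(3) = 30 + 22 − 7 − 3 = 42.
Difference = 385 − 42 = 343.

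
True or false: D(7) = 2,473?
False

Reasoning: Derangements of 7 elements: D(7) = (7-1)·[D(6) + D(5)] = 6·[265 + 44] = 1,854.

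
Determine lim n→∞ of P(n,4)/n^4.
1
P(n,4) = n(n-1)(n-2)(n-3) ≈ n^4 for large n. Limit = 1.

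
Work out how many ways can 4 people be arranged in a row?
24

Arrangements of 4 distinct objects: 4! = 24.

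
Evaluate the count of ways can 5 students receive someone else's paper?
44
Using D(n) = (n-1)[D(n-1) + D(n-2)]:
D(5) = (5-1) × [D(4) + D(3)]
      = 4 × [9 + 2]
      = 4 × 11
      = 44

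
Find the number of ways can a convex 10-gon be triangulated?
1,430
Using the Catalan number formula: C_n = C(2n, n) / (n+1)
C_8 = C(16, 8) / (8+1)
     = 12870 / 9
     = 1,430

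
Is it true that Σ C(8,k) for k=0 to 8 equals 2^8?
Binomial theorem: Σ C(8,k) = (1+1)^8 = 2^8 = 256; RHS 2^8 = 256.

Answer: True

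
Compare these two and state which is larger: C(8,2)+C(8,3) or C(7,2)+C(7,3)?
C(8,2)+C(8,3)

First=84, Second=56.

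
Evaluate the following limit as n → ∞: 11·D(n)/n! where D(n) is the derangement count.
D(n)/n! → 1/e, so 11·D(n)/n! → 11/e.

Answer: 11/e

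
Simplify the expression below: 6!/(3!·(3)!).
This is C(6,3) = 20.
Final answer: 20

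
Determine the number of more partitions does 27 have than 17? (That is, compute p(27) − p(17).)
2,713

Explanation: Pentagonal recurrence p(n) = p(n−1) + p(n−2) − p(n−5) − p(n−7) + …: p(27) = p(26) + p(25) − p(22) − p(20) + p(15) + p(12) − p(5) − p(1) = 2,436 + 1,958 − 1,002 − 627 + 176 + 77 − 7 − 1 = 3,010.
p(17) = p(16) + p(15) − p(12) − p(10) + p(5) + p(2) = 231 + 176 − 77 − 42 + 7 + 2 = 297.
Difference = 3,010 − 297 = 2,713.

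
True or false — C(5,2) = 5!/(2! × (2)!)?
False
The correct denominator is 2!×3!, giving C(5,2) = 10; the stated RHS is 5!/(2!×2!) = 30 ≠ 10, so the statement does not hold.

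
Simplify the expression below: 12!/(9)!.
1,320

Solution: This equals 12×11×10 = 1,320.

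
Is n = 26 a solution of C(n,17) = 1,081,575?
No
C(26,17) = 26·25·24·23·22·21·20·19·18·17·16·15·14·13·12·11·10/17! = 1,111,363,153,457,356,800,000/355,687,428,096,000 = 3,124,550, which does not equal 1,081,575.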